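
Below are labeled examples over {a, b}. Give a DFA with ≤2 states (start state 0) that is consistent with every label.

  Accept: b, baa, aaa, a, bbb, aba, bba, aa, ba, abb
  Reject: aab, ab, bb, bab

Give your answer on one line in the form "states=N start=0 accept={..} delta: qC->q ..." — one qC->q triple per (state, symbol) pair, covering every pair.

State merging on the prefix tree: take the shortest (then alphabetical) example prefix whose next move is undefined and point that move at state 0, else 1, else 2, ...; a target is out if some Accept/Reject pair would then sit in one state with the same input left (inseparable). If every existing state is out, open a new one.
a: 0a undefined. 0a->0: no, b/aab meet in 0 with "b" left. Open state 1: 0a->1.
b: 0b undefined. 0b->0: no, b/bb meet in 0. 0b->1: ok.
aa: 1a undefined. 1a->0: no, b/aab meet in 1. 1a->1: ok.
ab: 1b undefined. 1b->0: ok.
All examples now run through 2 states with every (state, symbol) defined. Accept strings end in {1}, Reject strings end in {0}; accept={1}.

states=2 start=0 accept={1} delta: 0a->1 0b->1 1a->1 1b->0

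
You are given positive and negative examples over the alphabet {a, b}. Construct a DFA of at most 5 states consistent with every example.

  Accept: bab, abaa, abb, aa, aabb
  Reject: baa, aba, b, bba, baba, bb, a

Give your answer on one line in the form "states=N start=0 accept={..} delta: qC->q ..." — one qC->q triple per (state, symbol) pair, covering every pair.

Fold the examples into a partial DFA from state 0: repeatedly fix the first undefined (state, symbol) met by the shortest-then-alphabetical prefix, trying targets in increasing order and rejecting any under which an Accept and a Reject string meet in one state with the same remainder; add a state when all current targets are rejected. Accepting states are where Accept strings end.
a: 0a undefined. 0a->0: no, abaa/baa meet in 0 with "baa" left. Open state 1: 0a->1.
b: 0b undefined. 0b->0: no, aa/baa meet in 1 with "a" left. 0b->1: ok.
aa: 1a undefined. 1a->0: no, bab/baa meet in 1. 1a->1: no, bab/bb meet in 1 with "b" left. Open state 2: 1a->2.
ab: 1b undefined. 1b->0: no, abb/aba meet in 1. 1b->1: no, abaa/baa meet in 2 with "a" left. 1b->2: no, aa/bb meet in 2. Open state 3: 1b->3.
aab: 2b undefined. 2b->0: no, aabb/b meet in 1. 2b->1: no, bab/b meet in 1. 2b->2: ok.
aba: 3a undefined. 3a->0: no, abaa/b meet in 1. 3a->1: ok.
abb: 3b undefined. 3b->0: ok.
baa: 2a undefined. 2a->0: no, abb/baa meet in 0. 2a->1: ok.
All examples now run through 4 states with every (state, symbol) defined. Accept strings end in {0,2}, Reject strings end in {1,3}; accept={0,2}.

states=4 start=0 accept={0,2} delta: 0a->1 0b->1 1a->2 1b->3 2a->1 2b->2 3a->1 3b->0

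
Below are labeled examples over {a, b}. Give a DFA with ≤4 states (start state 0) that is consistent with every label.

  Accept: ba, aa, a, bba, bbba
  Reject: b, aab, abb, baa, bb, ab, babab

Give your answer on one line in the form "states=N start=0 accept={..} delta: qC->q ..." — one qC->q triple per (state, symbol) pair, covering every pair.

states=3 start=0 accept={0,2} delta: 0a->0 0b->1 1a->2 1b->1 2a->1 2b->0

State merging on the prefix tree: take the shortest (then alphabetical) example prefix whose next move is undefined and point that move at state 0, else 1, else 2, ...; a target is out if some Accept/Reject pair would then sit in one state with the same input left (inseparable). If every existing state is out, open a new one.
a: 0a undefined. 0a->0: ok.
b: 0b undefined. 0b->0: no, ba/b meet in 0. Open state 1: 0b->1.
ba: 1a undefined. 1a->0: no, ba/baa meet in 0. 1a->1: no, ba/b meet in 1. Open state 2: 1a->2.
bb: 1b undefined. 1b->0: no, aa/abb meet in 0. 1b->1: ok.
baa: 2a undefined. 2a->0: no, aa/baa meet in 0. 2a->1: ok.
bab: 2b undefined. 2b->0: ok.
All examples now run through 3 states with every (state, symbol) defined. Accept strings end in {0,2}, Reject strings end in {1}; accept={0,2}.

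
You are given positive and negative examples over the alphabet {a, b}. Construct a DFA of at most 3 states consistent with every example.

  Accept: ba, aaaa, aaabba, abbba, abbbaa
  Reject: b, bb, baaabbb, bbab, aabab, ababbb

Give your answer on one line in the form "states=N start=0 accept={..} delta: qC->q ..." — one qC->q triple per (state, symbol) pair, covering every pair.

State merging on the prefix tree: take the shortest (then alphabetical) example prefix whose next move is undefined and point that move at state 0, else 1, else 2, ...; a target is out if some Accept/Reject pair would then sit in one state with the same input left (inseparable). If every existing state is out, open a new one.
a: 0a undefined. 0a->0: ok.
b: 0b undefined. 0b->0: no, ba/b meet in 0. Open state 1: 0b->1.
ba: 1a undefined. 1a->0: ok.
bb: 1b undefined. 1b->0: no, ba/bb meet in 0. 1b->1: ok.
All examples now run through 2 states with every (state, symbol) defined. Accept strings end in {0}, Reject strings end in {1}; accept={0}.

states=2 start=0 accept={0} delta: 0a->0 0b->1 1a->0 1b->1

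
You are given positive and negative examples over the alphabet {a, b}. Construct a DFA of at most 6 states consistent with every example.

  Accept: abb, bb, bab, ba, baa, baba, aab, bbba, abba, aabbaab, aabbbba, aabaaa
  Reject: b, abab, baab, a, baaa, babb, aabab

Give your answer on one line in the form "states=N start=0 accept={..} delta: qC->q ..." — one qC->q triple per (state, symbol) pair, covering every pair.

states=5 start=0 accept={0,2,3} delta: 0a->1 0b->1 1a->2 1b->2 2a->0 2b->3 3a->0 3b->4 4a->0 4b->0

Grow the machine one transition at a time. Run the examples from 0; the earliest place one falls off (shortest prefix, ties alphabetical) gets sent to the lowest-numbered state that keeps every Accept/Reject pair distinguishable — a pair clashes when both reach the same state with identical unread suffix — and to a fresh state only if none does.
a: 0a undefined. 0a->0: no, bab/abab meet in 0 with "bab" left. Open state 1: 0a->1.
b: 0b undefined. 0b->0: no, abb/babb meet in 1 with "bb" left. 0b->1: ok.
aa: 1a undefined. 1a->0: no, bb/baab meet in 1 with "b" left. 1a->1: no, abb/babb meet in 1 with "bb" left. Open state 2: 1a->2.
ab: 1b undefined. 1b->0: no, abb/b meet in 1. 1b->1: no, abb/b meet in 1. 1b->2: ok.
aab: 2b undefined. 2b->0: no, bb/aabab meet in 2. 2b->1: no, abb/b meet in 1. 2b->2: no, abb/babb meet in 2. Open state 3: 2b->3.
aba: 2a undefined. 2a->0: ok.
aaba: 3a undefined. 3a->0: ok.
aabb: 3b undefined. 3b->0: no, baa/babb meet in 0. 3b->1: no, aabbaab/b meet in 1. 3b->2: no, bb/babb meet in 2. 3b->3: no, abb/babb meet in 3. Open state 4: 3b->4.
aabba: 4a undefined. 4a->0: ok.
aabbb: 4b undefined. 4b->0: ok.
All examples now run through 5 states with every (state, symbol) defined. Accept strings end in {0,2,3}, Reject strings end in {1,4}; accept={0,2,3}.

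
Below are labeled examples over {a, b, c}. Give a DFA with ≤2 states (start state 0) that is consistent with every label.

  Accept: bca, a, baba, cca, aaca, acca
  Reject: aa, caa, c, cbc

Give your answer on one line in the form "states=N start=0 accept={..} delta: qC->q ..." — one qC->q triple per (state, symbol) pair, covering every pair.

Grow the machine one transition at a time. Run the examples from 0; the earliest place one falls off (shortest prefix, ties alphabetical) gets sent to the lowest-numbered state that keeps every Accept/Reject pair distinguishable — a pair clashes when both reach the same state with identical unread suffix — and to a fresh state only if none does.
a: 0a undefined. 0a->0: no, a/aa meet in 0. Open state 1: 0a->1.
b: 0b undefined. 0b->0: ok.
c: 0c undefined. 0c->0: ok.
aa: 1a undefined. 1a->0: ok.
ac: 1c undefined. 1c->0: ok.
bab: 1b undefined. 1b->0: ok.
All examples now run through 2 states with every (state, symbol) defined. Accept strings end in {1}, Reject strings end in {0}; accept={1}.

states=2 start=0 accept={1} delta: 0a->1 0b->0 0c->0 1a->0 1b->0 1c->0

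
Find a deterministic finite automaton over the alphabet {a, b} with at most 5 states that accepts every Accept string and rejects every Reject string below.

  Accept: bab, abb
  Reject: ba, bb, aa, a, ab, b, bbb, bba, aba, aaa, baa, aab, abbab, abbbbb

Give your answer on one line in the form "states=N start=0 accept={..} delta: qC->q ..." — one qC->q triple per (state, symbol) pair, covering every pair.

Grow the machine one transition at a time. Run the examples from 0; the earliest place one falls off (shortest prefix, ties alphabetical) gets sent to the lowest-numbered state that keeps every Accept/Reject pair distinguishable — a pair clashes when both reach the same state with identical unread suffix — and to a fresh state only if none does.
a: 0a undefined. 0a->0: no, abb/bb meet in 0 with "bb" left. Open state 1: 0a->1.
b: 0b undefined. 0b->0: no, bab/ab meet in 1 with "b" left. 0b->1: no, bab/aab meet in 1 with "ab" left. Open state 2: 0b->2.
aa: 1a undefined. 1a->0: ok.
ab: 1b undefined. 1b->0: no, bab/abbab meet in 2 with "ab" left. 1b->1: no, abb/a meet in 1. 1b->2: no, abb/bb meet in 2 with "b" left. Open state 3: 1b->3.
ba: 2a undefined. 2a->0: no, bab/b meet in 2. 2a->1: no, bab/ab meet in 3. 2a->2: no, bab/bb meet in 2 with "b" left. 2a->3: ok.
bb: 2b undefined. 2b->0: ok.
aba: 3a undefined. 3a->0: ok.
abb: 3b undefined. 3b->0: no, bab/bb meet in 0. 3b->1: no, bab/a meet in 1. 3b->2: no, bab/b meet in 2. 3b->3: no, bab/ba meet in 3. Open state 4: 3b->4.
abba: 4a undefined. 4a->0: ok.
abbb: 4b undefined. 4b->0: ok.
All examples now run through 5 states with every (state, symbol) defined. Accept strings end in {4}, Reject strings end in {0,1,2,3}; accept={4}.

states=5 start=0 accept={4} delta: 0a->1 0b->2 1a->0 1b->3 2a->3 2b->0 3a->0 3b->4 4a->0 4b->0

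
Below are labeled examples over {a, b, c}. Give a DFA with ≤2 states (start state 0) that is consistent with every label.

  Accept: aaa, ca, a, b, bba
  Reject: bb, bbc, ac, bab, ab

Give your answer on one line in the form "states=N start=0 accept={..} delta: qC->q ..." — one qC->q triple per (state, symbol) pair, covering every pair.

states=2 start=0 accept={1} delta: 0a->1 0b->1 0c->0 1a->1 1b->0 1c->0

Fold the examples into a partial DFA from state 0: repeatedly fix the first undefined (state, symbol) met by the shortest-then-alphabetical prefix, trying targets in increasing order and rejecting any under which an Accept and a Reject string meet in one state with the same remainder; add a state when all current targets are rejected. Accepting states are where Accept strings end.
a: 0a undefined. 0a->0: no, b/ab meet in 0 with "b" left. Open state 1: 0a->1.
b: 0b undefined. 0b->0: no, b/bb meet in 0. 0b->1: ok.
c: 0c undefined. 0c->0: ok.
aa: 1a undefined. 1a->0: no, aaa/bab meet in 1. 1a->1: ok.
ab: 1b undefined. 1b->0: ok.
ac: 1c undefined. 1c->0: ok.
All examples now run through 2 states with every (state, symbol) defined. Accept strings end in {1}, Reject strings end in {0}; accept={1}.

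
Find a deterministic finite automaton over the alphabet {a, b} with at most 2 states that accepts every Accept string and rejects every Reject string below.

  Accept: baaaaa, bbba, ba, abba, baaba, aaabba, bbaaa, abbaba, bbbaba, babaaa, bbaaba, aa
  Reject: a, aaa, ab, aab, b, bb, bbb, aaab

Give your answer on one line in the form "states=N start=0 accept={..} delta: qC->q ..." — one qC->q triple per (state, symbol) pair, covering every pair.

states=2 start=0 accept={0} delta: 0a->1 0b->1 1a->0 1b->1

State merging on the prefix tree: take the shortest (then alphabetical) example prefix whose next move is undefined and point that move at state 0, else 1, else 2, ...; a target is out if some Accept/Reject pair would then sit in one state with the same input left (inseparable). If every existing state is out, open a new one.
a: 0a undefined. 0a->0: no, aa/a meet in 0. Open state 1: 0a->1.
b: 0b undefined. 0b->0: no, bbba/a meet in 1. 0b->1: ok.
aa: 1a undefined. 1a->0: ok.
ab: 1b undefined. 1b->0: no, baaaaa/ab meet in 0. 1b->1: ok.
All examples now run through 2 states with every (state, symbol) defined. Accept strings end in {0}, Reject strings end in {1}; accept={0}.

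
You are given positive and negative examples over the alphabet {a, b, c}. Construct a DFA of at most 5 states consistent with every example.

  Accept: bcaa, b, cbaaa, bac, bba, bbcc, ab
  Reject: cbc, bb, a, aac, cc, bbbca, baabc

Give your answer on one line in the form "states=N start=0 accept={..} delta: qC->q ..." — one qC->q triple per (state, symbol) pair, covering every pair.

State merging on the prefix tree: take the shortest (then alphabetical) example prefix whose next move is undefined and point that move at state 0, else 1, else 2, ...; a target is out if some Accept/Reject pair would then sit in one state with the same input left (inseparable). If every existing state is out, open a new one.
a: 0a undefined. 0a->0: ok.
b: 0b undefined. 0b->0: no, b/bb meet in 0. Open state 1: 0b->1.
c: 0c undefined. 0c->0: ok.
ba: 1a undefined. 1a->0: no, cbaaa/a meet in 0. 1a->1: no, bac/cbc meet in 1 with "c" left. Open state 2: 1a->2.
bb: 1b undefined. 1b->0: no, bba/bb meet in 0. 1b->1: no, b/bb meet in 1. 1b->2: ok.
bc: 1c undefined. 1c->0: no, bcaa/cbc meet in 0. 1c->1: no, b/cbc meet in 1. 1c->2: ok.
baa: 2a undefined. 2a->0: no, bcaa/a meet in 0. 2a->1: no, bcaa/cbc meet in 2. 2a->2: no, bcaa/cbc meet in 2. Open state 3: 2a->3.
bac: 2c undefined. 2c->0: no, bac/a meet in 0. 2c->1: no, bbcc/cbc meet in 2. 2c->2: no, bac/cbc meet in 2. 2c->3: ok.
bbb: 2b undefined. 2b->0: ok.
baab: 3b undefined. 3b->0: ok.
bbcc: 3c undefined. 3c->0: no, bbcc/a meet in 0. 3c->1: ok.
bcaa: 3a undefined. 3a->0: no, bcaa/a meet in 0. 3a->1: ok.
All examples now run through 4 states with every (state, symbol) defined. Accept strings end in {1,3}, Reject strings end in {0,2}; accept={1,3}.

states=4 start=0 accept={1,3} delta: 0a->0 0b->1 0c->0 1a->2 1b->2 1c->2 2a->3 2b->0 2c->3 3a->1 3b->0 3c->1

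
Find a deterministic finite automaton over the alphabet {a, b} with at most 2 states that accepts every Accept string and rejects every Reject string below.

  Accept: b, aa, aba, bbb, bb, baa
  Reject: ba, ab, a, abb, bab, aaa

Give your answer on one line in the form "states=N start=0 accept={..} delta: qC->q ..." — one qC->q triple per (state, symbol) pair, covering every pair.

states=2 start=0 accept={0} delta: 0a->1 0b->0 1a->0 1b->1

State merging on the prefix tree: take the shortest (then alphabetical) example prefix whose next move is undefined and point that move at state 0, else 1, else 2, ...; a target is out if some Accept/Reject pair would then sit in one state with the same input left (inseparable). If every existing state is out, open a new one.
a: 0a undefined. 0a->0: no, b/ab meet in 0 with "b" left. Open state 1: 0a->1.
b: 0b undefined. 0b->0: ok.
aa: 1a undefined. 1a->0: ok.
ab: 1b undefined. 1b->0: no, b/ab meet in 0. 1b->1: ok.
All examples now run through 2 states with every (state, symbol) defined. Accept strings end in {0}, Reject strings end in {1}; accept={0}.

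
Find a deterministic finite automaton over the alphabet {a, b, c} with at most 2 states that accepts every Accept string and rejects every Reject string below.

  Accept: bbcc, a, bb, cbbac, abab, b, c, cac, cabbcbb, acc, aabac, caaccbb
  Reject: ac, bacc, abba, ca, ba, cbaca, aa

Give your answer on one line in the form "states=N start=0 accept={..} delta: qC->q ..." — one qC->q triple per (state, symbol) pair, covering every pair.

states=2 start=0 accept={1} delta: 0a->1 0b->1 0c->1 1a->0 1b->1 1c->0

State merging on the prefix tree: take the shortest (then alphabetical) example prefix whose next move is undefined and point that move at state 0, else 1, else 2, ...; a target is out if some Accept/Reject pair would then sit in one state with the same input left (inseparable). If every existing state is out, open a new one.
a: 0a undefined. 0a->0: no, a/aa meet in 0. Open state 1: 0a->1.
b: 0b undefined. 0b->0: no, a/ba meet in 1. 0b->1: ok.
c: 0c undefined. 0c->0: no, a/ca meet in 1. 0c->1: ok.
aa: 1a undefined. 1a->0: ok.
ab: 1b undefined. 1b->0: no, bbcc/ac meet in 1 with "c" left. 1b->1: ok.
ac: 1c undefined. 1c->0: ok.
All examples now run through 2 states with every (state, symbol) defined. Accept strings end in {1}, Reject strings end in {0}; accept={1}.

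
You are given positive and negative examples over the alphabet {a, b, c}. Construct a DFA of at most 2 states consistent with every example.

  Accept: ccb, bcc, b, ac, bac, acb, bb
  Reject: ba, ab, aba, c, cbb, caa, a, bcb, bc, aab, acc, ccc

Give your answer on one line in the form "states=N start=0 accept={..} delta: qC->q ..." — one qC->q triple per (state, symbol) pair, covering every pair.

states=2 start=0 accept={0} delta: 0a->1 0b->0 0c->1 1a->1 1b->1 1c->0

State merging on the prefix tree: take the shortest (then alphabetical) example prefix whose next move is undefined and point that move at state 0, else 1, else 2, ...; a target is out if some Accept/Reject pair would then sit in one state with the same input left (inseparable). If every existing state is out, open a new one.
a: 0a undefined. 0a->0: no, b/ab meet in 0 with "b" left. Open state 1: 0a->1.
b: 0b undefined. 0b->0: ok.
c: 0c undefined. 0c->0: no, ccb/c meet in 0. 0c->1: ok.
aa: 1a undefined. 1a->0: no, b/aab meet in 0. 1a->1: ok.
ab: 1b undefined. 1b->0: no, b/ab meet in 0. 1b->1: ok.
ac: 1c undefined. 1c->0: ok.
All examples now run through 2 states with every (state, symbol) defined. Accept strings end in {0}, Reject strings end in {1}; accept={0}.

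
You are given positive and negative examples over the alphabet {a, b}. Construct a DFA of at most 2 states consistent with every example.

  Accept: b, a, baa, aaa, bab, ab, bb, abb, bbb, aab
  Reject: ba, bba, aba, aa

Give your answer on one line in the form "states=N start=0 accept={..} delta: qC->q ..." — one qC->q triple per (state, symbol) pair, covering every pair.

Fold the examples into a partial DFA from state 0: repeatedly fix the first undefined (state, symbol) met by the shortest-then-alphabetical prefix, trying targets in increasing order and rejecting any under which an Accept and a Reject string meet in one state with the same remainder; add a state when all current targets are rejected. Accepting states are where Accept strings end.
a: 0a undefined. 0a->0: no, a/aa meet in 0. Open state 1: 0a->1.
b: 0b undefined. 0b->0: no, a/ba meet in 1. 0b->1: ok.
aa: 1a undefined. 1a->0: ok.
ab: 1b undefined. 1b->0: no, b/bba meet in 1. 1b->1: ok.
All examples now run through 2 states with every (state, symbol) defined. Accept strings end in {1}, Reject strings end in {0}; accept={1}.

states=2 start=0 accept={1} delta: 0a->1 0b->1 1a->0 1b->1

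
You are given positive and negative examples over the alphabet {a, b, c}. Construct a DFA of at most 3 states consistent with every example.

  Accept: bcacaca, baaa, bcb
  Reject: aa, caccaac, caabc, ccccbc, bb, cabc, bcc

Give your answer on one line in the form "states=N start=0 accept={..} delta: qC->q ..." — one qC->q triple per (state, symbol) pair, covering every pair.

State merging on the prefix tree: take the shortest (then alphabetical) example prefix whose next move is undefined and point that move at state 0, else 1, else 2, ...; a target is out if some Accept/Reject pair would then sit in one state with the same input left (inseparable). If every existing state is out, open a new one.
a: 0a undefined. 0a->0: ok.
b: 0b undefined. 0b->0: no, baaa/aa meet in 0. Open state 1: 0b->1.
c: 0c undefined. 0c->0: ok.
ba: 1a undefined. 1a->0: no, baaa/aa meet in 0. 1a->1: ok.
bb: 1b undefined. 1b->0: ok.
bc: 1c undefined. 1c->0: no, bcacaca/aa meet in 0. 1c->1: no, bcacaca/caabc meet in 1. Open state 2: 1c->2.
bca: 2a undefined. 2a->0: no, bcacaca/aa meet in 0. 2a->1: ok.
bcb: 2b undefined. 2b->0: no, bcb/aa meet in 0. 2b->1: ok.
bcc: 2c undefined. 2c->0: ok.
All examples now run through 3 states with every (state, symbol) defined. Accept strings end in {1}, Reject strings end in {0,2}; accept={1}.

states=3 start=0 accept={1} delta: 0a->0 0b->1 0c->0 1a->1 1b->0 1c->2 2a->1 2b->1 2c->0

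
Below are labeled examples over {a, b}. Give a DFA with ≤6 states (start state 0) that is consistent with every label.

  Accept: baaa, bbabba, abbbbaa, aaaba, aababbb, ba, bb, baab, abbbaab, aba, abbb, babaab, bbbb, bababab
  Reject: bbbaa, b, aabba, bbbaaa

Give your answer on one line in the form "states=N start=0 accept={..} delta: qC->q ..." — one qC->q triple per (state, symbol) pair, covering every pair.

states=6 start=0 accept={0,2,3,4} delta: 0a->0 0b->1 1a->2 1b->2 2a->1 2b->3 3a->4 3b->2 4a->5 4b->1 5a->1 5b->0

State merging on the prefix tree: take the shortest (then alphabetical) example prefix whose next move is undefined and point that move at state 0, else 1, else 2, ...; a target is out if some Accept/Reject pair would then sit in one state with the same input left (inseparable). If every existing state is out, open a new one.
a: 0a undefined. 0a->0: ok.
b: 0b undefined. 0b->0: no, baaa/bbbaa meet in 0. Open state 1: 0b->1.
ba: 1a undefined. 1a->0: no, baab/b meet in 1. 1a->1: no, baaa/b meet in 1. Open state 2: 1a->2.
bb: 1b undefined. 1b->0: no, baaa/bbbaaa meet in 2 with "aa" left. 1b->1: no, baaa/bbbaaa meet in 2 with "aa" left. 1b->2: ok.
baa: 2a undefined. 2a->0: no, baaa/aabba meet in 0. 2a->1: ok.
bab: 2b undefined. 2b->0: no, bbabba/bbbaa meet in 0. 2b->1: no, baaa/bbbaaa meet in 2. 2b->2: no, baaa/bbbaa meet in 2. Open state 3: 2b->3.
baba: 3a undefined. 3a->0: no, bbabba/bbbaa meet in 0. 3a->1: no, baaa/bbbaa meet in 2. 3a->2: no, baaa/bbbaaa meet in 2. 3a->3: no, bbabba/bbbaa meet in 3. Open state 4: 3a->4.
bbbb: 3b undefined. 3b->0: no, aababbb/b meet in 1. 3b->1: no, abbbbaa/b meet in 1. 3b->2: ok.
babaa: 4a undefined. 4a->0: no, abbbaab/b meet in 1. 4a->1: no, baaa/bbbaaa meet in 2. 4a->2: no, baaa/bbbaa meet in 2. 4a->3: no, bbabba/bbbaaa meet in 4. 4a->4: no, bbabba/bbbaa meet in 4. Open state 5: 4a->5.
babab: 4b undefined. 4b->0: no, bababab/b meet in 1. 4b->1: ok.
babaab: 5b undefined. 5b->0: ok.
bbbaaa: 5a undefined. 5a->0: no, abbbaab/bbbaaa meet in 0. 5a->1: ok.
All examples now run through 6 states with every (state, symbol) defined. Accept strings end in {0,2,3,4}, Reject strings end in {1,5}; accept={0,2,3,4}.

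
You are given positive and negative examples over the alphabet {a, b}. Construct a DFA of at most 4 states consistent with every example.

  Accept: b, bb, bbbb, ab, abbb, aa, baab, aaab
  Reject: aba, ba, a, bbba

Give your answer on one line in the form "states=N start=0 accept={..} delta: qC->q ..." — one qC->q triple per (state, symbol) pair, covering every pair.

Fold the examples into a partial DFA from state 0: repeatedly fix the first undefined (state, symbol) met by the shortest-then-alphabetical prefix, trying targets in increasing order and rejecting any under which an Accept and a Reject string meet in one state with the same remainder; add a state when all current targets are rejected. Accepting states are where Accept strings end.
a: 0a undefined. 0a->0: no, aa/a meet in 0. Open state 1: 0a->1.
b: 0b undefined. 0b->0: ok.
aa: 1a undefined. 1a->0: ok.
ab: 1b undefined. 1b->0: ok.
All examples now run through 2 states with every (state, symbol) defined. Accept strings end in {0}, Reject strings end in {1}; accept={0}.

states=2 start=0 accept={0} delta: 0a->1 0b->0 1a->0 1b->0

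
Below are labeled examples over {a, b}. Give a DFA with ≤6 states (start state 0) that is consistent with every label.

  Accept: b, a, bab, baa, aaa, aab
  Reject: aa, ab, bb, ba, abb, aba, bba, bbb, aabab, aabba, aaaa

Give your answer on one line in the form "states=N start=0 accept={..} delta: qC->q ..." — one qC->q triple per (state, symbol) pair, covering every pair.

states=4 start=0 accept={0,1} delta: 0a->1 0b->1 1a->2 1b->3 2a->1 2b->0 3a->2 3b->2

Grow the machine one transition at a time. Run the examples from 0; the earliest place one falls off (shortest prefix, ties alphabetical) gets sent to the lowest-numbered state that keeps every Accept/Reject pair distinguishable — a pair clashes when both reach the same state with identical unread suffix — and to a fresh state only if none does.
a: 0a undefined. 0a->0: no, b/ab meet in 0 with "b" left. Open state 1: 0a->1.
b: 0b undefined. 0b->0: no, b/bb meet in 0. 0b->1: ok.
aa: 1a undefined. 1a->0: no, b/aabab meet in 1. 1a->1: no, b/aa meet in 1. Open state 2: 1a->2.
ab: 1b undefined. 1b->0: no, b/abb meet in 1. 1b->1: no, b/ab meet in 1. 1b->2: no, bab/abb meet in 2 with "b" left. Open state 3: 1b->3.
aaa: 2a undefined. 2a->0: no, b/aaaa meet in 1. 2a->1: ok.
aab: 2b undefined. 2b->0: ok.
aba: 3a undefined. 3a->0: no, bab/aba meet in 0. 3a->1: no, b/aba meet in 1. 3a->2: ok.
abb: 3b undefined. 3b->0: no, bab/abb meet in 0. 3b->1: no, b/abb meet in 1. 3b->2: ok.
All examples now run through 4 states with every (state, symbol) defined. Accept strings end in {0,1}, Reject strings end in {2,3}; accept={0,1}.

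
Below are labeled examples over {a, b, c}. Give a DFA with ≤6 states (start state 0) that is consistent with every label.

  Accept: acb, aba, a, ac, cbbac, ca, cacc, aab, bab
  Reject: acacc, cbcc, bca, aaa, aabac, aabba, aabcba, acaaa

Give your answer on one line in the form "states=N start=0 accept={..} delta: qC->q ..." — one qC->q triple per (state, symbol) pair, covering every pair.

states=5 start=0 accept={1,2,3} delta: 0a->1 0b->1 0c->1 1a->2 1b->1 1c->3 2a->0 2b->3 2c->1 3a->4 3b->2 3c->4 4a->2 4b->2 4c->4

State merging on the prefix tree: take the shortest (then alphabetical) example prefix whose next move is undefined and point that move at state 0, else 1, else 2, ...; a target is out if some Accept/Reject pair would then sit in one state with the same input left (inseparable). If every existing state is out, open a new one.
a: 0a undefined. 0a->0: no, a/aaa meet in 0. Open state 1: 0a->1.
b: 0b undefined. 0b->0: no, ca/bca meet in 0 with "ca" left. 0b->1: ok.
c: 0c undefined. 0c->0: no, cacc/cbcc meet in 1 with "cc" left. 0c->1: ok.
aa: 1a undefined. 1a->0: no, aba/aabba meet in 1 with "ba" left. 1a->1: no, a/aaa meet in 1. Open state 2: 1a->2.
ab: 1b undefined. 1b->0: no, ac/cbcc meet in 1 with "c" left. 1b->1: ok.
ac: 1c undefined. 1c->0: no, acb/acacc meet in 1. 1c->1: no, acb/cbcc meet in 1. 1c->2: no, cbbac/cbcc meet in 2 with "c" left. Open state 3: 1c->3.
aaa: 2a undefined. 2a->0: ok.
aab: 2b undefined. 2b->0: no, aba/aabba meet in 2. 2b->1: no, aba/aabba meet in 2. 2b->2: no, a/aabac meet in 1. 2b->3: ok.
aca: 3a undefined. 3a->0: no, aba/acaaa meet in 2. 3a->1: no, a/bca meet in 1. 3a->2: no, aba/bca meet in 2. 3a->3: no, ac/bca meet in 3. Open state 4: 3a->4.
acb: 3b undefined. 3b->0: no, acb/aaa meet in 0. 3b->1: no, aba/aabba meet in 2. 3b->2: ok.
cac: 2c undefined. 2c->0: no, cbbac/aaa meet in 0. 2c->1: ok.
aabc: 3c undefined. 3c->0: no, acb/aabcba meet in 2. 3c->1: no, acb/aabcba meet in 2. 3c->2: no, acb/cbcc meet in 2. 3c->3: no, ac/cbcc meet in 3. 3c->4: ok.
acaa: 4a undefined. 4a->0: no, a/acaaa meet in 1. 4a->1: no, acb/acaaa meet in 2. 4a->2: ok.
acac: 4c undefined. 4c->0: no, a/acacc meet in 1. 4c->1: no, a/aabac meet in 1. 4c->2: no, acb/aabac meet in 2. 4c->3: no, ac/aabac meet in 3. 4c->4: ok.
aabcb: 4b undefined. 4b->0: no, a/aabcba meet in 1. 4b->1: no, acb/aabcba meet in 2. 4b->2: ok.
All examples now run through 5 states with every (state, symbol) defined. Accept strings end in {1,2,3}, Reject strings end in {0,4}; accept={1,2,3}.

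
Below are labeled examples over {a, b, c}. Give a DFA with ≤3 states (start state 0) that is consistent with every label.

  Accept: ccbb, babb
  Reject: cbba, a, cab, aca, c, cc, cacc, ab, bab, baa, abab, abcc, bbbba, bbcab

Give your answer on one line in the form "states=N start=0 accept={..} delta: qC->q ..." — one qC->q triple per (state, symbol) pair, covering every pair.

State merging on the prefix tree: take the shortest (then alphabetical) example prefix whose next move is undefined and point that move at state 0, else 1, else 2, ...; a target is out if some Accept/Reject pair would then sit in one state with the same input left (inseparable). If every existing state is out, open a new one.
a: 0a undefined. 0a->0: ok.
b: 0b undefined. 0b->0: no, babb/a meet in 0. Open state 1: 0b->1.
c: 0c undefined. 0c->0: ok.
ba: 1a undefined. 1a->0: ok.
bb: 1b undefined. 1b->0: no, ccbb/cbba meet in 0. 1b->1: no, ccbb/cab meet in 1. Open state 2: 1b->2.
abc: 1c undefined. 1c->0: ok.
bbb: 2b undefined. 2b->0: ok.
bbc: 2c undefined. 2c->0: ok.
cbba: 2a undefined. 2a->0: ok.
All examples now run through 3 states with every (state, symbol) defined. Accept strings end in {2}, Reject strings end in {0,1}; accept={2}.

states=3 start=0 accept={2} delta: 0a->0 0b->1 0c->0 1a->0 1b->2 1c->0 2a->0 2b->0 2c->0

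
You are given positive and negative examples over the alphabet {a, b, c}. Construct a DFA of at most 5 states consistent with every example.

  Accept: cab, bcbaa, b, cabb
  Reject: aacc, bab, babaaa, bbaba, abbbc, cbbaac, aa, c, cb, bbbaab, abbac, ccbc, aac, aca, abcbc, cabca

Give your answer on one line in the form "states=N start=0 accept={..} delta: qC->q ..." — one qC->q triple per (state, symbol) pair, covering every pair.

State merging on the prefix tree: take the shortest (then alphabetical) example prefix whose next move is undefined and point that move at state 0, else 1, else 2, ...; a target is out if some Accept/Reject pair would then sit in one state with the same input left (inseparable). If every existing state is out, open a new one.
a: 0a undefined. 0a->0: ok.
b: 0b undefined. 0b->0: no, b/bab meet in 0. Open state 1: 0b->1.
c: 0c undefined. 0c->0: no, cab/cb meet in 1. 0c->1: no, cab/bab meet in 1 with "ab" left. Open state 2: 0c->2.
ba: 1a undefined. 1a->0: no, b/bab meet in 1. 1a->1: ok.
bb: 1b undefined. 1b->0: no, b/bbaba meet in 1. 1b->1: no, b/bab meet in 1. 1b->2: ok.
bc: 1c undefined. 1c->0: ok.
ca: 2a undefined. 2a->0: no, cab/bbaba meet in 1. 2a->1: no, cab/bab meet in 2. 2a->2: no, cab/cb meet in 2 with "b" left. Open state 3: 2a->3.
cb: 2b undefined. 2b->0: no, bcbaa/bbbaab meet in 1. 2b->1: no, bcbaa/cb meet in 1. 2b->2: ok.
cc: 2c undefined. 2c->0: ok.
cab: 3b undefined. 3b->0: no, cab/aacc meet in 0. 3b->1: no, cab/bbaba meet in 1. 3b->2: no, cab/bab meet in 2. 3b->3: no, cab/aca meet in 3. Open state 4: 3b->4.
cabb: 4b undefined. 4b->0: no, cabb/aacc meet in 0. 4b->1: ok.
cabc: 4c undefined. 4c->0: ok.
abbac: 3c undefined. 3c->0: ok.
babaa: 3a undefined. 3a->0: no, bcbaa/bbbaab meet in 1. 3a->1: no, bcbaa/babaaa meet in 1. 3a->2: ok.
bbaba: 4a undefined. 4a->0: ok.
All examples now run through 5 states with every (state, symbol) defined. Accept strings end in {1,4}, Reject strings end in {0,2,3}; accept={1,4}.

states=5 start=0 accept={1,4} delta: 0a->0 0b->1 0c->2 1a->1 1b->2 1c->0 2a->3 2b->2 2c->0 3a->2 3b->4 3c->0 4a->0 4b->1 4c->0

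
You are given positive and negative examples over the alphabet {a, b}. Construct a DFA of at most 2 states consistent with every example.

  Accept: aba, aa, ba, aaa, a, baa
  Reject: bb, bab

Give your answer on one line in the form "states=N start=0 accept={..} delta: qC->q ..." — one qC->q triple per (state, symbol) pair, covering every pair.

states=2 start=0 accept={0} delta: 0a->0 0b->1 1a->0 1b->1

State merging on the prefix tree: take the shortest (then alphabetical) example prefix whose next move is undefined and point that move at state 0, else 1, else 2, ...; a target is out if some Accept/Reject pair would then sit in one state with the same input left (inseparable). If every existing state is out, open a new one.
a: 0a undefined. 0a->0: ok.
b: 0b undefined. 0b->0: no, aba/bb meet in 0. Open state 1: 0b->1.
ba: 1a undefined. 1a->0: ok.
bb: 1b undefined. 1b->0: no, aba/bb meet in 0. 1b->1: ok.
All examples now run through 2 states with every (state, symbol) defined. Accept strings end in {0}, Reject strings end in {1}; accept={0}.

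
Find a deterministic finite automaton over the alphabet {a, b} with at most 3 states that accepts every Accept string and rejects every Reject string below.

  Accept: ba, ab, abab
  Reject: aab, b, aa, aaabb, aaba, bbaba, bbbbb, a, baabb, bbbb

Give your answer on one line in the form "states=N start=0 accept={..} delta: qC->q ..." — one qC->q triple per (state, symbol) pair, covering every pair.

states=3 start=0 accept={0} delta: 0a->1 0b->2 1a->2 1b->0 2a->0 2b->1

Fold the examples into a partial DFA from state 0: repeatedly fix the first undefined (state, symbol) met by the shortest-then-alphabetical prefix, trying targets in increasing order and rejecting any under which an Accept and a Reject string meet in one state with the same remainder; add a state when all current targets are rejected. Accepting states are where Accept strings end.
a: 0a undefined. 0a->0: no, ba/aaba meet in 0 with "ba" left. Open state 1: 0a->1.
b: 0b undefined. 0b->0: no, ba/a meet in 1. 0b->1: no, ba/aa meet in 1 with "a" left. Open state 2: 0b->2.
aa: 1a undefined. 1a->0: no, ba/aaba meet in 2 with "a" left. 1a->1: no, ab/aab meet in 1 with "b" left. 1a->2: ok.
ab: 1b undefined. 1b->0: ok.
ba: 2a undefined. 2a->0: ok.
bb: 2b undefined. 2b->0: no, ba/aab meet in 0. 2b->1: ok.
All examples now run through 3 states with every (state, symbol) defined. Accept strings end in {0}, Reject strings end in {1,2}; accept={0}.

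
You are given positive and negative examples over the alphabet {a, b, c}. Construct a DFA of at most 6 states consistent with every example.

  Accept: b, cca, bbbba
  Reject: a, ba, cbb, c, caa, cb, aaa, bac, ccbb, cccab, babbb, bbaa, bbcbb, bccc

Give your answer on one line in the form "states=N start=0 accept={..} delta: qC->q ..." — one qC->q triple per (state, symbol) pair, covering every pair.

Grow the machine one transition at a time. Run the examples from 0; the earliest place one falls off (shortest prefix, ties alphabetical) gets sent to the lowest-numbered state that keeps every Accept/Reject pair distinguishable — a pair clashes when both reach the same state with identical unread suffix — and to a fresh state only if none does.
a: 0a undefined. 0a->0: ok.
b: 0b undefined. 0b->0: no, b/a meet in 0. Open state 1: 0b->1.
c: 0c undefined. 0c->0: no, b/cb meet in 1. 0c->1: no, b/c meet in 1. Open state 2: 0c->2.
ba: 1a undefined. 1a->0: ok.
bb: 1b undefined. 1b->0: no, b/babbb meet in 1. 1b->1: no, b/babbb meet in 1. 1b->2: ok.
bc: 1c undefined. 1c->0: ok.
ca: 2a undefined. 2a->0: ok.
cb: 2b undefined. 2b->0: no, b/cbb meet in 1. 2b->1: no, b/cb meet in 1. 2b->2: no, bbbba/a meet in 0. Open state 3: 2b->3.
cc: 2c undefined. 2c->0: no, b/cccab meet in 1. 2c->1: no, b/cccab meet in 1. 2c->2: no, b/cccab meet in 1. 2c->3: ok.
cbb: 3b undefined. 3b->0: no, b/ccbb meet in 1. 3b->1: no, b/cbb meet in 1. 3b->2: no, bbbba/a meet in 0. 3b->3: ok.
cca: 3a undefined. 3a->0: no, cca/a meet in 0. 3a->1: ok.
ccc: 3c undefined. 3c->0: no, b/cccab meet in 1. 3c->1: no, b/cccab meet in 1. 3c->2: no, b/cccab meet in 1. 3c->3: ok.
All examples now run through 4 states with every (state, symbol) defined. Accept strings end in {1}, Reject strings end in {0,2,3}; accept={1}.

states=4 start=0 accept={1} delta: 0a->0 0b->1 0c->2 1a->0 1b->2 1c->0 2a->0 2b->3 2c->3 3a->1 3b->3 3c->3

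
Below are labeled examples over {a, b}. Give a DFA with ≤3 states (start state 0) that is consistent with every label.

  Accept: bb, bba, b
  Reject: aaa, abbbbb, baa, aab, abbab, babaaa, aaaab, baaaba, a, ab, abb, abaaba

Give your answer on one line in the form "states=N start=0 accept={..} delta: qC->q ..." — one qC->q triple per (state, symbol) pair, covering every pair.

Grow the machine one transition at a time. Run the examples from 0; the earliest place one falls off (shortest prefix, ties alphabetical) gets sent to the lowest-numbered state that keeps every Accept/Reject pair distinguishable — a pair clashes when both reach the same state with identical unread suffix — and to a fresh state only if none does.
a: 0a undefined. 0a->0: no, bb/abb meet in 0 with "bb" left. Open state 1: 0a->1.
b: 0b undefined. 0b->0: no, bba/a meet in 1. 0b->1: no, bb/ab meet in 1 with "b" left. Open state 2: 0b->2.
aa: 1a undefined. 1a->0: no, b/aab meet in 2. 1a->1: ok.
ab: 1b undefined. 1b->0: no, b/abb meet in 2. 1b->1: ok.
ba: 2a undefined. 2a->0: ok.
bb: 2b undefined. 2b->0: no, bba/aaa meet in 1. 2b->1: no, bb/aaa meet in 1. 2b->2: ok.
All examples now run through 3 states with every (state, symbol) defined. Accept strings end in {0,2}, Reject strings end in {1}; accept={0,2}.

states=3 start=0 accept={0,2} delta: 0a->1 0b->2 1a->1 1b->1 2a->0 2b->2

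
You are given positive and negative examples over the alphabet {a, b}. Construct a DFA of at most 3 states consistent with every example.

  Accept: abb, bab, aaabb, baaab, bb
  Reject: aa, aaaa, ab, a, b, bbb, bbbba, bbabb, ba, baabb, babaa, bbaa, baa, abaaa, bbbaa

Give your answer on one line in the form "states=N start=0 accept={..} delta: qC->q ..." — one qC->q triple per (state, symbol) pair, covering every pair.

states=3 start=0 accept={2} delta: 0a->0 0b->1 1a->1 1b->2 2a->1 2b->0

Fold the examples into a partial DFA from state 0: repeatedly fix the first undefined (state, symbol) met by the shortest-then-alphabetical prefix, trying targets in increasing order and rejecting any under which an Accept and a Reject string meet in one state with the same remainder; add a state when all current targets are rejected. Accepting states are where Accept strings end.
a: 0a undefined. 0a->0: ok.
b: 0b undefined. 0b->0: no, abb/aa meet in 0. Open state 1: 0b->1.
ba: 1a undefined. 1a->0: no, abb/baabb meet in 1 with "b" left. 1a->1: ok.
bb: 1b undefined. 1b->0: no, abb/aa meet in 0. 1b->1: no, abb/ab meet in 1. Open state 2: 1b->2.
bba: 2a undefined. 2a->0: no, abb/bbabb meet in 2. 2a->1: ok.
bbb: 2b undefined. 2b->0: ok.
All examples now run through 3 states with every (state, symbol) defined. Accept strings end in {2}, Reject strings end in {0,1}; accept={2}.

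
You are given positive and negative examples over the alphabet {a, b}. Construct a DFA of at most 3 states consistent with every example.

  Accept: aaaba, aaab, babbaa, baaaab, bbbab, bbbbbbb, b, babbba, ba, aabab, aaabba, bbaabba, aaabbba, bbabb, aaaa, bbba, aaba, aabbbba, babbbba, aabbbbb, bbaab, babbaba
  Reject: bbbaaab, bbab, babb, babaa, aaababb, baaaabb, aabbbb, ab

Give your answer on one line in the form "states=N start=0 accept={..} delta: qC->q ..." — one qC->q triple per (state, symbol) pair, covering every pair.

states=3 start=0 accept={1,2} delta: 0a->1 0b->1 1a->2 1b->0 2a->0 2b->1

Fold the examples into a partial DFA from state 0: repeatedly fix the first undefined (state, symbol) met by the shortest-then-alphabetical prefix, trying targets in increasing order and rejecting any under which an Accept and a Reject string meet in one state with the same remainder; add a state when all current targets are rejected. Accepting states are where Accept strings end.
a: 0a undefined. 0a->0: no, aaab/ab meet in 0 with "b" left. Open state 1: 0a->1.
b: 0b undefined. 0b->0: no, aaab/bbbaaab meet in 1 with "aab" left. 0b->1: ok.
aa: 1a undefined. 1a->0: no, aaab/babb meet in 1 with "b" left. 1a->1: no, aaab/ab meet in 1 with "b" left. Open state 2: 1a->2.
ab: 1b undefined. 1b->0: ok.
aaa: 2a undefined. 2a->0: ok.
aab: 2b undefined. 2b->0: no, aaaba/babaa meet in 2. 2b->1: ok.
All examples now run through 3 states with every (state, symbol) defined. Accept strings end in {1,2}, Reject strings end in {0}; accept={1,2}.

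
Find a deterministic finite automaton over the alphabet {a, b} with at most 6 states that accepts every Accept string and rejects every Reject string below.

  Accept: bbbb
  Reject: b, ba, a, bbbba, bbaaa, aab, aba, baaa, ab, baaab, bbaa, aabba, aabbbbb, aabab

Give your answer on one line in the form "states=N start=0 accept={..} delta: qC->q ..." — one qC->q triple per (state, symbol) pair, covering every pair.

states=3 start=0 accept={2} delta: 0a->0 0b->1 1a->0 1b->2 2a->0 2b->1

Grow the machine one transition at a time. Run the examples from 0; the earliest place one falls off (shortest prefix, ties alphabetical) gets sent to the lowest-numbered state that keeps every Accept/Reject pair distinguishable — a pair clashes when both reach the same state with identical unread suffix — and to a fresh state only if none does.
a: 0a undefined. 0a->0: ok.
b: 0b undefined. 0b->0: no, bbbb/b meet in 0. Open state 1: 0b->1.
ba: 1a undefined. 1a->0: ok.
bb: 1b undefined. 1b->0: no, bbbb/ba meet in 0. 1b->1: no, bbbb/b meet in 1. Open state 2: 1b->2.
bba: 2a undefined. 2a->0: ok.
bbb: 2b undefined. 2b->0: no, bbbb/b meet in 1. 2b->1: ok.
All examples now run through 3 states with every (state, symbol) defined. Accept strings end in {2}, Reject strings end in {0,1}; accept={2}.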